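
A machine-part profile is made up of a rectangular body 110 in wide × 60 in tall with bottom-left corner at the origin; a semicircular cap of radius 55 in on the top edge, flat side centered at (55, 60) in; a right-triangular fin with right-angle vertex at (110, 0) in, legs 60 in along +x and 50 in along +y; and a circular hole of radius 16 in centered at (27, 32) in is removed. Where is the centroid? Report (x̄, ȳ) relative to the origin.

x̄ = 66.21 in, ȳ = 49.25 in

rectangular body: A = 110 × 60 = 6600.00, centroid at (55.00, 30.00).
semicircular top: A = ½π·55² = 4751.66, centroid at (55.00, 83.34).
triangular fin: A = ½·60·50 = 1500.00, centroid at (130.00, 16.67).
hole: A = −π·16² = -804.25, centroid at (27.00, 32.00).
ΣA = 12047.41 in²
ΣAx̄ = (6600.00)(55.00) + (4751.66)(55.00) + (1500.00)(130.00) + (-804.25)(27.00) = 797626.55 in³
ΣAȳ = (6600.00)(30.00) + (4751.66)(83.34) + (1500.00)(16.67) + (-804.25)(32.00) = 593280.27 in³
x̄ = 797626.55 / 12047.41 = 66.21 in
ȳ = 593280.27 / 12047.41 = 49.25 in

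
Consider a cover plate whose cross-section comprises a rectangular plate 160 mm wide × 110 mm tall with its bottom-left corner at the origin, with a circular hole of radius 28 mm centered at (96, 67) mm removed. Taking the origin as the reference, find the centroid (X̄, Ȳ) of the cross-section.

X̄ = 77.40 mm, Ȳ = 53.05 mm

plate: A = 160 × 110 = 17600.00, centroid at (80.00, 55.00).
hole: A = −π·28² = -2463.01, centroid at (96.00, 67.00).
ΣA = 15136.99 mm²
ΣAX̄ = (17600.00)(80.00) + (-2463.01)(96.00) = 1171551.17 mm³
ΣAȲ = (17600.00)(55.00) + (-2463.01)(67.00) = 802978.42 mm³
X̄ = 1171551.17 / 15136.99 = 77.40 mm
Ȳ = 802978.42 / 15136.99 = 53.05 mm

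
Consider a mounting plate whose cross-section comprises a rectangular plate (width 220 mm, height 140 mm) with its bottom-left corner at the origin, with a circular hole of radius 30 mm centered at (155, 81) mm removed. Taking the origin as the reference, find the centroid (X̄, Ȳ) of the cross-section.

X̄ = 105.45 mm, Ȳ = 68.89 mm

plate: A = 220 × 140 = 30800.00, centroid at (110.00, 70.00).
hole: A = −π·30² = -2827.43, centroid at (155.00, 81.00).
ΣA = 27972.57 mm², ΣAX̄ = 2949747.82 mm³, ΣAȲ = 1926977.90 mm³.
X̄ = 2949747.82/27972.57 = 105.45 mm; Ȳ = 1926977.90/27972.57 = 68.89 mm.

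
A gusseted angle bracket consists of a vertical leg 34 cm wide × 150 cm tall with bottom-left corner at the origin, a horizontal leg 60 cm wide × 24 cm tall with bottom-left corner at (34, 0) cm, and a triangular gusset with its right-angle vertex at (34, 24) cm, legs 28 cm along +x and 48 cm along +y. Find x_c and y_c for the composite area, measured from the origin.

x_c = 28.84 cm, y_c = 59.16 cm

Part | A | x̄ᵢ | ȳᵢ | A·x̄ᵢ | A·ȳᵢ
vertical leg | 5100.00 | 17.00 | 75.00 | 86700.00 | 382500.00
horizontal leg | 1440.00 | 64.00 | 12.00 | 92160.00 | 17280.00
gusset | 672.00 | 43.33 | 40.00 | 29120.00 | 26880.00
Σ | 7212.00 |  |  | 207980.00 | 426660.00
x_c = 207980.00 / 7212.00 = 28.84 cm
y_c = 426660.00 / 7212.00 = 59.16 cm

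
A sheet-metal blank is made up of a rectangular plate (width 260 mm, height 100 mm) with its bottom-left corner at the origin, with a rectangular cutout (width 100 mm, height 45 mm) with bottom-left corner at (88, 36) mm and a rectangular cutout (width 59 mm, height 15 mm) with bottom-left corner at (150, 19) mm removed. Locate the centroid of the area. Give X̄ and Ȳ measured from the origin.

X̄ = 126.13 mm, Ȳ = 49.15 mm

plate: A = 260 × 100 = 26000.00, centroid at (130.00, 50.00).
hole 1: A = −(100 × 45) = -4500.00, centroid at (138.00, 58.50).
hole 2: A = −(59 × 15) = -885.00, centroid at (179.50, 26.50).
ΣA = 20615.00 mm², ΣAX̄ = 2600142.50 mm³, ΣAȲ = 1013297.50 mm³.
X̄ = 2600142.50/20615.00 = 126.13 mm; Ȳ = 1013297.50/20615.00 = 49.15 mm.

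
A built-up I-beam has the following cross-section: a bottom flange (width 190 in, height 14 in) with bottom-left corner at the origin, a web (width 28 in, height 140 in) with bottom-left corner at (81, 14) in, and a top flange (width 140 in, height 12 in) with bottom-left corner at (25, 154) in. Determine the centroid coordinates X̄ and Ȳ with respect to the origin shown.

bottom flange: A = 190 × 14 = 2660.00, centroid at (95.00, 7.00).
web: A = 28 × 140 = 3920.00, centroid at (95.00, 84.00).
top flange: A = 140 × 12 = 1680.00, centroid at (95.00, 160.00).
ΣA = 8260.00 in²
ΣAX̄ = (2660.00)(95.00) + (3920.00)(95.00) + (1680.00)(95.00) = 784700.00 in³
ΣAȲ = (2660.00)(7.00) + (3920.00)(84.00) + (1680.00)(160.00) = 616700.00 in³
X̄ = 784700.00 / 8260.00 = 95.00 in
Ȳ = 616700.00 / 8260.00 = 74.66 in

X̄ = 95.00 in, Ȳ = 74.66 in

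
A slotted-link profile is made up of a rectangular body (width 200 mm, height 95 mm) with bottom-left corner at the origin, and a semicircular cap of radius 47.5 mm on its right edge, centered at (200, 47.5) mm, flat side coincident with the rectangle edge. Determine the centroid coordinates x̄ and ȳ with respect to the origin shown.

Part | A | x̄ᵢ | ȳᵢ | A·x̄ᵢ | A·ȳᵢ
rectangular body | 19000.00 | 100.00 | 47.50 | 1900000.00 | 902500.00
semicircular end | 3544.11 | 220.16 | 47.50 | 780269.76 | 168345.19
Σ | 22544.11 |  |  | 2680269.76 | 1070845.19
x̄ = 2680269.76 / 22544.11 = 118.89 mm
ȳ = 1070845.19 / 22544.11 = 47.50 mm

x̄ = 118.89 mm, ȳ = 47.50 mm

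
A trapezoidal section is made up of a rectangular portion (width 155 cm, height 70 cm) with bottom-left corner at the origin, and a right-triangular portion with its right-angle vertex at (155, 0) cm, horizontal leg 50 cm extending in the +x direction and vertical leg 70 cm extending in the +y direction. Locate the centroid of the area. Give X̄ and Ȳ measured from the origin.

X̄ = 90.58 cm, Ȳ = 33.38 cm

Part | A | x̄ᵢ | ȳᵢ | A·x̄ᵢ | A·ȳᵢ
rectangular portion | 10850.00 | 77.50 | 35.00 | 840875.00 | 379750.00
triangular portion | 1750.00 | 171.67 | 23.33 | 300416.67 | 40833.33
Σ | 12600.00 |  |  | 1141291.67 | 420583.33
X̄ = 1141291.67 / 12600.00 = 90.58 cm
Ȳ = 420583.33 / 12600.00 = 33.38 cm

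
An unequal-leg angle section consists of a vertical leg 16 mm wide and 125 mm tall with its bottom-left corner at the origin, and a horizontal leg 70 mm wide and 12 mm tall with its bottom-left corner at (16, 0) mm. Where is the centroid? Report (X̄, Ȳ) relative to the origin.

vertical leg: A = 16 × 125 = 2000.00, centroid at (8.00, 62.50).
horizontal leg: A = 70 × 12 = 840.00, centroid at (51.00, 6.00).
ΣA = 2840.00 mm²
ΣAX̄ = (2000.00)(8.00) + (840.00)(51.00) = 58840.00 mm³
ΣAȲ = (2000.00)(62.50) + (840.00)(6.00) = 130040.00 mm³
X̄ = 58840.00 / 2840.00 = 20.72 mm
Ȳ = 130040.00 / 2840.00 = 45.79 mm

X̄ = 20.72 mm, Ȳ = 45.79 mm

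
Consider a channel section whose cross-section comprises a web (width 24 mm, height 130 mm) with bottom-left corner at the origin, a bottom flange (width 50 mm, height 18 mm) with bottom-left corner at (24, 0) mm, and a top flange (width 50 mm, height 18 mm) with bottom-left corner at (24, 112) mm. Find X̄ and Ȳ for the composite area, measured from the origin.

X̄ = 25.54 mm, Ȳ = 65.00 mm

web: A = 24 × 130 = 3120.00, centroid at (12.00, 65.00).
bottom flange: A = 50 × 18 = 900.00, centroid at (49.00, 9.00).
top flange: A = 50 × 18 = 900.00, centroid at (49.00, 121.00).
ΣA = 4920.00 mm²
ΣAX̄ = (3120.00)(12.00) + (900.00)(49.00) + (900.00)(49.00) = 125640.00 mm³
ΣAȲ = (3120.00)(65.00) + (900.00)(9.00) + (900.00)(121.00) = 319800.00 mm³
X̄ = 125640.00 / 4920.00 = 25.54 mm
Ȳ = 319800.00 / 4920.00 = 65.00 mm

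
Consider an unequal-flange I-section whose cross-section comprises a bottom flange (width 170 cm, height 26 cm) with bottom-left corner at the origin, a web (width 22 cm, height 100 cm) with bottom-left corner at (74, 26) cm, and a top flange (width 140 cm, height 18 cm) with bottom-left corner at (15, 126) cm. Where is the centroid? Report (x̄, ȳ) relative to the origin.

x̄ = 85.00 cm, ȳ = 61.80 cm

Part | A | x̄ᵢ | ȳᵢ | A·x̄ᵢ | A·ȳᵢ
bottom flange | 4420.00 | 85.00 | 13.00 | 375700.00 | 57460.00
web | 2200.00 | 85.00 | 76.00 | 187000.00 | 167200.00
top flange | 2520.00 | 85.00 | 135.00 | 214200.00 | 340200.00
Σ | 9140.00 |  |  | 776900.00 | 564860.00
x̄ = 776900.00 / 9140.00 = 85.00 cm
ȳ = 564860.00 / 9140.00 = 61.80 cm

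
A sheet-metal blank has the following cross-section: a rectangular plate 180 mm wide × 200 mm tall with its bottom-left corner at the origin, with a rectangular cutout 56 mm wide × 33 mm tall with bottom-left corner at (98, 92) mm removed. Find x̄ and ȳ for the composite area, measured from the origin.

x̄ = 88.05 mm, ȳ = 99.54 mm

plate: A = 180 × 200 = 36000.00, centroid at (90.00, 100.00).
hole: A = −(56 × 33) = -1848.00, centroid at (126.00, 108.50).
ΣA = 34152.00 mm²
ΣAx̄ = (36000.00)(90.00) + (-1848.00)(126.00) = 3007152.00 mm³
ΣAȳ = (36000.00)(100.00) + (-1848.00)(108.50) = 3399492.00 mm³
x̄ = 3007152.00 / 34152.00 = 88.05 mm
ȳ = 3399492.00 / 34152.00 = 99.54 mm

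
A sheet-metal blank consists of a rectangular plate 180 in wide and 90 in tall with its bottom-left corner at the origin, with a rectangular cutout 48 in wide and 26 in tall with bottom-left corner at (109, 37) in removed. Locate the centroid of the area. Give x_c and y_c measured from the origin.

plate: A = 180 × 90 = 16200.00, centroid at (90.00, 45.00).
hole: A = −(48 × 26) = -1248.00, centroid at (133.00, 50.00).
ΣA = 14952.00 in²
ΣAx_c = (16200.00)(90.00) + (-1248.00)(133.00) = 1292016.00 in³
ΣAy_c = (16200.00)(45.00) + (-1248.00)(50.00) = 666600.00 in³
x_c = 1292016.00 / 14952.00 = 86.41 in
y_c = 666600.00 / 14952.00 = 44.58 in

x_c = 86.41 in, y_c = 44.58 in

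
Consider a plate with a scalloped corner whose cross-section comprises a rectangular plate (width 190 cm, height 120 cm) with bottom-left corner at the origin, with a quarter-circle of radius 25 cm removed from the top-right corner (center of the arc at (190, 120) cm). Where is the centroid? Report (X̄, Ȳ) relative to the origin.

plate: A = 190 × 120 = 22800.00, centroid at (95.00, 60.00).
removed quarter-circle: A = −¼π·25² = -490.87, centroid at (179.39, 109.39).
ΣA = 22309.13 cm², ΣAX̄ = 2077942.30 cm³, ΣAȲ = 1314303.47 cm³.
X̄ = 2077942.30/22309.13 = 93.14 cm; Ȳ = 1314303.47/22309.13 = 58.91 cm.

X̄ = 93.14 cm, Ȳ = 58.91 cm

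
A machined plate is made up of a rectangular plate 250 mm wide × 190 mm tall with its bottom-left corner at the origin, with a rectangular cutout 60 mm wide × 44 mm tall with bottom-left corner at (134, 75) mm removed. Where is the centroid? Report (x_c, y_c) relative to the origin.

x_c = 122.70 mm, y_c = 94.88 mm

plate: A = 250 × 190 = 47500.00, centroid at (125.00, 95.00).
hole: A = −(60 × 44) = -2640.00, centroid at (164.00, 97.00).
ΣA = 44860.00 mm²
ΣAx_c = (47500.00)(125.00) + (-2640.00)(164.00) = 5504540.00 mm³
ΣAy_c = (47500.00)(95.00) + (-2640.00)(97.00) = 4256420.00 mm³
x_c = 5504540.00 / 44860.00 = 122.70 mm
y_c = 4256420.00 / 44860.00 = 94.88 mm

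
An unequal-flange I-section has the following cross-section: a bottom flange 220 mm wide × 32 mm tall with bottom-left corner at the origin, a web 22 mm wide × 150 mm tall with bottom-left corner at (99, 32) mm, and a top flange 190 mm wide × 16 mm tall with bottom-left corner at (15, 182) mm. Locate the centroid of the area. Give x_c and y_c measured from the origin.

x_c = 110.00 mm, y_c = 77.98 mm

bottom flange: A = 220 × 32 = 7040.00, centroid at (110.00, 16.00).
web: A = 22 × 150 = 3300.00, centroid at (110.00, 107.00).
top flange: A = 190 × 16 = 3040.00, centroid at (110.00, 190.00).
ΣA = 13380.00 mm², ΣAx_c = 1471800.00 mm³, ΣAy_c = 1043340.00 mm³.
x_c = 1471800.00/13380.00 = 110.00 mm; y_c = 1043340.00/13380.00 = 77.98 mm.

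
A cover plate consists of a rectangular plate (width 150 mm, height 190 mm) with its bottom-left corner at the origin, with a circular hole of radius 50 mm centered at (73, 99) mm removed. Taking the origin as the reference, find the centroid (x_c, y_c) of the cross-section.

plate: A = 150 × 190 = 28500.00, centroid at (75.00, 95.00).
hole: A = −π·50² = -7853.98, centroid at (73.00, 99.00).
ΣA = 20646.02 mm²
ΣAx_c = (28500.00)(75.00) + (-7853.98)(73.00) = 1564159.34 mm³
ΣAy_c = (28500.00)(95.00) + (-7853.98)(99.00) = 1929955.82 mm³
x_c = 1564159.34 / 20646.02 = 75.76 mm
y_c = 1929955.82 / 20646.02 = 93.48 mm

x_c = 75.76 mm, y_c = 93.48 mm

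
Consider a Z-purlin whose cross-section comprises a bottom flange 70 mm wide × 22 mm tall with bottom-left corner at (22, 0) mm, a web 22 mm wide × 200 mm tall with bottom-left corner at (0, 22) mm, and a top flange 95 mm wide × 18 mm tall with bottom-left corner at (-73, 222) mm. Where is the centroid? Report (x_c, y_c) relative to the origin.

Part | A | x̄ᵢ | ȳᵢ | A·x̄ᵢ | A·ȳᵢ
bottom flange | 1540.00 | 57.00 | 11.00 | 87780.00 | 16940.00
web | 4400.00 | 11.00 | 122.00 | 48400.00 | 536800.00
top flange | 1710.00 | -25.50 | 231.00 | -43605.00 | 395010.00
Σ | 7650.00 |  |  | 92575.00 | 948750.00
x_c = 92575.00 / 7650.00 = 12.10 mm
y_c = 948750.00 / 7650.00 = 124.02 mm

x_c = 12.10 mm, y_c = 124.02 mm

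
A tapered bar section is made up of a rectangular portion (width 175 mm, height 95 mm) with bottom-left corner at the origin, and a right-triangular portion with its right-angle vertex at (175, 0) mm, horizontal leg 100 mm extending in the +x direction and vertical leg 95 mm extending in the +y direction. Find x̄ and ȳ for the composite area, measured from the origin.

x̄ = 114.35 mm, ȳ = 43.98 mm

rectangular portion: A = 175 × 95 = 16625.00, centroid at (87.50, 47.50).
triangular portion: A = ½·100·95 = 4750.00, centroid at (208.33, 31.67).
ΣA = 21375.00 mm², ΣAx̄ = 2444270.83 mm³, ΣAȳ = 940104.17 mm³.
x̄ = 2444270.83/21375.00 = 114.35 mm; ȳ = 940104.17/21375.00 = 43.98 mm.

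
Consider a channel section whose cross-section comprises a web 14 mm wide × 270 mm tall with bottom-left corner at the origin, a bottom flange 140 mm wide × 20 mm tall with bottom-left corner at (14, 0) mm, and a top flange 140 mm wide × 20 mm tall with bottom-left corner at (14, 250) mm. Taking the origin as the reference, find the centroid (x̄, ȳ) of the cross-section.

Part | A | x̄ᵢ | ȳᵢ | A·x̄ᵢ | A·ȳᵢ
web | 3780.00 | 7.00 | 135.00 | 26460.00 | 510300.00
bottom flange | 2800.00 | 84.00 | 10.00 | 235200.00 | 28000.00
top flange | 2800.00 | 84.00 | 260.00 | 235200.00 | 728000.00
Σ | 9380.00 |  |  | 496860.00 | 1266300.00
x̄ = 496860.00 / 9380.00 = 52.97 mm
ȳ = 1266300.00 / 9380.00 = 135.00 mm

x̄ = 52.97 mm, ȳ = 135.00 mm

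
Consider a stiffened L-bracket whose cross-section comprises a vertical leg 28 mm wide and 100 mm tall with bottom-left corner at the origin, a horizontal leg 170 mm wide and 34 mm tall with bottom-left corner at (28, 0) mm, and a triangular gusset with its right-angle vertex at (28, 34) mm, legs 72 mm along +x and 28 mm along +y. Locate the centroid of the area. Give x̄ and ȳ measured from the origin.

vertical leg: A = 28 × 100 = 2800.00, centroid at (14.00, 50.00).
horizontal leg: A = 170 × 34 = 5780.00, centroid at (113.00, 17.00).
gusset: A = ½·72·28 = 1008.00, centroid at (52.00, 43.33).
ΣA = 9588.00 mm², ΣAx̄ = 744756.00 mm³, ΣAȳ = 281940.00 mm³.
x̄ = 744756.00/9588.00 = 77.68 mm; ȳ = 281940.00/9588.00 = 29.41 mm.

x̄ = 77.68 mm, ȳ = 29.41 mm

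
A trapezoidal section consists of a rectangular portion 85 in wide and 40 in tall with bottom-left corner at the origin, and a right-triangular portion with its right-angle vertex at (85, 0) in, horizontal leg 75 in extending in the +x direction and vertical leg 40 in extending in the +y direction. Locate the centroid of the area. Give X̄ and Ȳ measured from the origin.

Part | A | x̄ᵢ | ȳᵢ | A·x̄ᵢ | A·ȳᵢ
rectangular portion | 3400.00 | 42.50 | 20.00 | 144500.00 | 68000.00
triangular portion | 1500.00 | 110.00 | 13.33 | 165000.00 | 20000.00
Σ | 4900.00 |  |  | 309500.00 | 88000.00
X̄ = 309500.00 / 4900.00 = 63.16 in
Ȳ = 88000.00 / 4900.00 = 17.96 in

X̄ = 63.16 in, Ȳ = 17.96 in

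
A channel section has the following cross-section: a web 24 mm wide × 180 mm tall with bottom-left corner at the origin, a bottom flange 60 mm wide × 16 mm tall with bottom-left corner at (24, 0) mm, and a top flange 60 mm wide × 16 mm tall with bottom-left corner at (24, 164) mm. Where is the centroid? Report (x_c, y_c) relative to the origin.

x_c = 24.92 mm, y_c = 90.00 mm

Part | A | x̄ᵢ | ȳᵢ | A·x̄ᵢ | A·ȳᵢ
web | 4320.00 | 12.00 | 90.00 | 51840.00 | 388800.00
bottom flange | 960.00 | 54.00 | 8.00 | 51840.00 | 7680.00
top flange | 960.00 | 54.00 | 172.00 | 51840.00 | 165120.00
Σ | 6240.00 |  |  | 155520.00 | 561600.00
x_c = 155520.00 / 6240.00 = 24.92 mm
y_c = 561600.00 / 6240.00 = 90.00 mm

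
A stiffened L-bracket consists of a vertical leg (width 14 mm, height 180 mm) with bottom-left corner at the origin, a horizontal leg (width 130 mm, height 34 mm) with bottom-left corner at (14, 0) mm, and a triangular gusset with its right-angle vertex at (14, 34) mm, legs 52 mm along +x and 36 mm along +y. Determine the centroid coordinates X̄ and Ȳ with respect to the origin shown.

X̄ = 50.30 mm, Ȳ = 43.80 mm

vertical leg: A = 14 × 180 = 2520.00, centroid at (7.00, 90.00).
horizontal leg: A = 130 × 34 = 4420.00, centroid at (79.00, 17.00).
gusset: A = ½·52·36 = 936.00, centroid at (31.33, 46.00).
ΣA = 7876.00 mm², ΣAX̄ = 396148.00 mm³, ΣAȲ = 344996.00 mm³.
X̄ = 396148.00/7876.00 = 50.30 mm; Ȳ = 344996.00/7876.00 = 43.80 mm.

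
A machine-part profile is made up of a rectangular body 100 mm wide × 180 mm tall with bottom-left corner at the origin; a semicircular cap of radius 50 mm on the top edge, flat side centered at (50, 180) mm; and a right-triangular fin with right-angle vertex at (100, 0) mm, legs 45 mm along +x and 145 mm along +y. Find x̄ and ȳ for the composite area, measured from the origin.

Part | A | x̄ᵢ | ȳᵢ | A·x̄ᵢ | A·ȳᵢ
rectangular body | 18000.00 | 50.00 | 90.00 | 900000.00 | 1620000.00
semicircular top | 3926.99 | 50.00 | 201.22 | 196349.54 | 790191.68
triangular fin | 3262.50 | 115.00 | 48.33 | 375187.50 | 157687.50
Σ | 25189.49 |  |  | 1471537.04 | 2567879.18
x̄ = 1471537.04 / 25189.49 = 58.42 mm
ȳ = 2567879.18 / 25189.49 = 101.94 mm

x̄ = 58.42 mm, ȳ = 101.94 mm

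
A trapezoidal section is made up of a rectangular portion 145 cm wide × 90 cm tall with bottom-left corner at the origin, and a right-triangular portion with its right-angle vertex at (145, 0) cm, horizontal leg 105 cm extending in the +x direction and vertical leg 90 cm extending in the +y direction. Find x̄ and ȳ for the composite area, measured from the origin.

x̄ = 101.08 cm, ȳ = 41.01 cm

rectangular portion: A = 145 × 90 = 13050.00, centroid at (72.50, 45.00).
triangular portion: A = ½·105·90 = 4725.00, centroid at (180.00, 30.00).
ΣA = 17775.00 cm²
ΣAx̄ = (13050.00)(72.50) + (4725.00)(180.00) = 1796625.00 cm³
ΣAȳ = (13050.00)(45.00) + (4725.00)(30.00) = 729000.00 cm³
x̄ = 1796625.00 / 17775.00 = 101.08 cm
ȳ = 729000.00 / 17775.00 = 41.01 cm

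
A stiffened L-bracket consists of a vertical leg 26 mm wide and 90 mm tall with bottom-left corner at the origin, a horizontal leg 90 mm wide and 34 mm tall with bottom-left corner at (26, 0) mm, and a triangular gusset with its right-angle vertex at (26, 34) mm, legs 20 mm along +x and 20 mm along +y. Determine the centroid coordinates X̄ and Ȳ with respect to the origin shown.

X̄ = 45.40 mm, Ȳ = 29.55 mm

vertical leg: A = 26 × 90 = 2340.00, centroid at (13.00, 45.00).
horizontal leg: A = 90 × 34 = 3060.00, centroid at (71.00, 17.00).
gusset: A = ½·20·20 = 200.00, centroid at (32.67, 40.67).
ΣA = 5600.00 mm², ΣAX̄ = 254213.33 mm³, ΣAȲ = 165453.33 mm³.
X̄ = 254213.33/5600.00 = 45.40 mm; Ȳ = 165453.33/5600.00 = 29.55 mm.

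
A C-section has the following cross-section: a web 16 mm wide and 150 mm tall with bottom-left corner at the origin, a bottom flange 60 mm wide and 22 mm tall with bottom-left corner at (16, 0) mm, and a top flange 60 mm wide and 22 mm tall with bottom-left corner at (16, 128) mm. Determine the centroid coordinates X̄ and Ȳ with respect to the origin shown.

Part | A | x̄ᵢ | ȳᵢ | A·x̄ᵢ | A·ȳᵢ
web | 2400.00 | 8.00 | 75.00 | 19200.00 | 180000.00
bottom flange | 1320.00 | 46.00 | 11.00 | 60720.00 | 14520.00
top flange | 1320.00 | 46.00 | 139.00 | 60720.00 | 183480.00
Σ | 5040.00 |  |  | 140640.00 | 378000.00
X̄ = 140640.00 / 5040.00 = 27.90 mm
Ȳ = 378000.00 / 5040.00 = 75.00 mm

X̄ = 27.90 mm, Ȳ = 75.00 mm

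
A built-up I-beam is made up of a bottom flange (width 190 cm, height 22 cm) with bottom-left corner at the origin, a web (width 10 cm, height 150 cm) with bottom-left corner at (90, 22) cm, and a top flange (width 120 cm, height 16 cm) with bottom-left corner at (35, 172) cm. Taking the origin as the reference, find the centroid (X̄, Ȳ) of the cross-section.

Part | A | x̄ᵢ | ȳᵢ | A·x̄ᵢ | A·ȳᵢ
bottom flange | 4180.00 | 95.00 | 11.00 | 397100.00 | 45980.00
web | 1500.00 | 95.00 | 97.00 | 142500.00 | 145500.00
top flange | 1920.00 | 95.00 | 180.00 | 182400.00 | 345600.00
Σ | 7600.00 |  |  | 722000.00 | 537080.00
X̄ = 722000.00 / 7600.00 = 95.00 cm
Ȳ = 537080.00 / 7600.00 = 70.67 cm

X̄ = 95.00 cm, Ȳ = 70.67 cm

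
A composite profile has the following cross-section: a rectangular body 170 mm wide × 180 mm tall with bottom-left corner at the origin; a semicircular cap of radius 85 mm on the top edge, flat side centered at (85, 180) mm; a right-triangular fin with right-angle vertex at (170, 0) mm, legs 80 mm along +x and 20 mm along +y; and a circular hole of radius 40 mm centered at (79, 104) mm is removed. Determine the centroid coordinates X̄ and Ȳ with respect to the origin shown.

rectangular body: A = 170 × 180 = 30600.00, centroid at (85.00, 90.00).
semicircular top: A = ½π·85² = 11349.00, centroid at (85.00, 216.08).
triangular fin: A = ½·80·20 = 800.00, centroid at (196.67, 6.67).
hole: A = −π·40² = -5026.55, centroid at (79.00, 104.00).
ΣA = 37722.46 mm², ΣAX̄ = 3325901.32 mm³, ΣAȲ = 4688809.61 mm³.
X̄ = 3325901.32/37722.46 = 88.17 mm; Ȳ = 4688809.61/37722.46 = 124.30 mm.

X̄ = 88.17 mm, Ȳ = 124.30 mm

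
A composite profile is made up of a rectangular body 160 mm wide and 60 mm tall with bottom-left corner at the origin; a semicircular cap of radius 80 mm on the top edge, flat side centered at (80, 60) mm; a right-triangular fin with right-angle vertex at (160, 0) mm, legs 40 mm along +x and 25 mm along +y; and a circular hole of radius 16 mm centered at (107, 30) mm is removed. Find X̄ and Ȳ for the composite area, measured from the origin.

Part | A | x̄ᵢ | ȳᵢ | A·x̄ᵢ | A·ȳᵢ
rectangular body | 9600.00 | 80.00 | 30.00 | 768000.00 | 288000.00
semicircular top | 10053.10 | 80.00 | 93.95 | 804247.72 | 944519.12
triangular fin | 500.00 | 173.33 | 8.33 | 86666.67 | 4166.67
hole | -804.25 | 107.00 | 30.00 | -86054.51 | -24127.43
Σ | 19348.85 |  |  | 1572859.88 | 1212558.36
X̄ = 1572859.88 / 19348.85 = 81.29 mm
Ȳ = 1212558.36 / 19348.85 = 62.67 mm

X̄ = 81.29 mm, Ȳ = 62.67 mm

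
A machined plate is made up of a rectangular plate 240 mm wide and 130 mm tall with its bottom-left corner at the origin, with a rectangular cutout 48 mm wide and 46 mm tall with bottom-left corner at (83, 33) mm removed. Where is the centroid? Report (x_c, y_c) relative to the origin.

x_c = 120.99 mm, y_c = 65.69 mm

Part | A | x̄ᵢ | ȳᵢ | A·x̄ᵢ | A·ȳᵢ
plate | 31200.00 | 120.00 | 65.00 | 3744000.00 | 2028000.00
hole | -2208.00 | 107.00 | 56.00 | -236256.00 | -123648.00
Σ | 28992.00 |  |  | 3507744.00 | 1904352.00
x_c = 3507744.00 / 28992.00 = 120.99 mm
y_c = 1904352.00 / 28992.00 = 65.69 mm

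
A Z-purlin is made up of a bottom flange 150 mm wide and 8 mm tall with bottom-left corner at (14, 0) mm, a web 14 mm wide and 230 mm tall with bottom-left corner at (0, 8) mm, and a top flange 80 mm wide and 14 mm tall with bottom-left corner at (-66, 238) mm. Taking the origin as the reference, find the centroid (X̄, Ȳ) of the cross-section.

X̄ = 18.09 mm, Ȳ = 121.89 mm

bottom flange: A = 150 × 8 = 1200.00, centroid at (89.00, 4.00).
web: A = 14 × 230 = 3220.00, centroid at (7.00, 123.00).
top flange: A = 80 × 14 = 1120.00, centroid at (-26.00, 245.00).
ΣA = 5540.00 mm², ΣAX̄ = 100220.00 mm³, ΣAȲ = 675260.00 mm³.
X̄ = 100220.00/5540.00 = 18.09 mm; Ȳ = 675260.00/5540.00 = 121.89 mm.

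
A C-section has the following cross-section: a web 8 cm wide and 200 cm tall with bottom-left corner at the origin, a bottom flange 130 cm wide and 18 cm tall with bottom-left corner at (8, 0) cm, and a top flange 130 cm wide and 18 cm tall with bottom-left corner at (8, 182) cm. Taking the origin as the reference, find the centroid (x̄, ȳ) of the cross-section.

Part | A | x̄ᵢ | ȳᵢ | A·x̄ᵢ | A·ȳᵢ
web | 1600.00 | 4.00 | 100.00 | 6400.00 | 160000.00
bottom flange | 2340.00 | 73.00 | 9.00 | 170820.00 | 21060.00
top flange | 2340.00 | 73.00 | 191.00 | 170820.00 | 446940.00
Σ | 6280.00 |  |  | 348040.00 | 628000.00
x̄ = 348040.00 / 6280.00 = 55.42 cm
ȳ = 628000.00 / 6280.00 = 100.00 cm

x̄ = 55.42 cm, ȳ = 100.00 cm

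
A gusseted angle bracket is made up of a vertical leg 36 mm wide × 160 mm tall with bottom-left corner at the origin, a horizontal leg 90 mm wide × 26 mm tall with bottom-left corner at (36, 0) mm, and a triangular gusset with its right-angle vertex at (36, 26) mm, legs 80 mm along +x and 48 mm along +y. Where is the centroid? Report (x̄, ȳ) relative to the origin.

vertical leg: A = 36 × 160 = 5760.00, centroid at (18.00, 80.00).
horizontal leg: A = 90 × 26 = 2340.00, centroid at (81.00, 13.00).
gusset: A = ½·80·48 = 1920.00, centroid at (62.67, 42.00).
ΣA = 10020.00 mm²
ΣAx̄ = (5760.00)(18.00) + (2340.00)(81.00) + (1920.00)(62.67) = 413540.00 mm³
ΣAȳ = (5760.00)(80.00) + (2340.00)(13.00) + (1920.00)(42.00) = 571860.00 mm³
x̄ = 413540.00 / 10020.00 = 41.27 mm
ȳ = 571860.00 / 10020.00 = 57.07 mm

x̄ = 41.27 mm, ȳ = 57.07 mm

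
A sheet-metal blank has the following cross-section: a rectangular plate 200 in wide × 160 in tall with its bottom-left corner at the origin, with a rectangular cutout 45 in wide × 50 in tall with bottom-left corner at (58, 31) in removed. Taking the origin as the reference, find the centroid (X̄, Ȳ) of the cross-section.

X̄ = 101.47 in, Ȳ = 81.82 in

plate: A = 200 × 160 = 32000.00, centroid at (100.00, 80.00).
hole: A = −(45 × 50) = -2250.00, centroid at (80.50, 56.00).
ΣA = 29750.00 in²
ΣAX̄ = (32000.00)(100.00) + (-2250.00)(80.50) = 3018875.00 in³
ΣAȲ = (32000.00)(80.00) + (-2250.00)(56.00) = 2434000.00 in³
X̄ = 3018875.00 / 29750.00 = 101.47 in
Ȳ = 2434000.00 / 29750.00 = 81.82 in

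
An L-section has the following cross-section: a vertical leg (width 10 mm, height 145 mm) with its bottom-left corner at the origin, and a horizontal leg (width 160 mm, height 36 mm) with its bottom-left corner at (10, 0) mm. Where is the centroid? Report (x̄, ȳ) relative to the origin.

x̄ = 72.91 mm, ȳ = 28.96 mm

Part | A | x̄ᵢ | ȳᵢ | A·x̄ᵢ | A·ȳᵢ
vertical leg | 1450.00 | 5.00 | 72.50 | 7250.00 | 105125.00
horizontal leg | 5760.00 | 90.00 | 18.00 | 518400.00 | 103680.00
Σ | 7210.00 |  |  | 525650.00 | 208805.00
x̄ = 525650.00 / 7210.00 = 72.91 mm
ȳ = 208805.00 / 7210.00 = 28.96 mm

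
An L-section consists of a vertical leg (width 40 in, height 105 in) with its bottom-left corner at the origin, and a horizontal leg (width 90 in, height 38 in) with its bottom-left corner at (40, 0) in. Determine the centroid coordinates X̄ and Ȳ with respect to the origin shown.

X̄ = 49.17 in, Ȳ = 37.46 in

vertical leg: A = 40 × 105 = 4200.00, centroid at (20.00, 52.50).
horizontal leg: A = 90 × 38 = 3420.00, centroid at (85.00, 19.00).
ΣA = 7620.00 in²
ΣAX̄ = (4200.00)(20.00) + (3420.00)(85.00) = 374700.00 in³
ΣAȲ = (4200.00)(52.50) + (3420.00)(19.00) = 285480.00 in³
X̄ = 374700.00 / 7620.00 = 49.17 in
Ȳ = 285480.00 / 7620.00 = 37.46 in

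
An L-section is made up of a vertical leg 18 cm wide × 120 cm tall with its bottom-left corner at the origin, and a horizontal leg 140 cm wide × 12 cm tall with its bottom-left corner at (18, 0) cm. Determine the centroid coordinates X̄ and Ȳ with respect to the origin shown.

X̄ = 43.56 cm, Ȳ = 36.38 cm

vertical leg: A = 18 × 120 = 2160.00, centroid at (9.00, 60.00).
horizontal leg: A = 140 × 12 = 1680.00, centroid at (88.00, 6.00).
ΣA = 3840.00 cm²
ΣAX̄ = (2160.00)(9.00) + (1680.00)(88.00) = 167280.00 cm³
ΣAȲ = (2160.00)(60.00) + (1680.00)(6.00) = 139680.00 cm³
X̄ = 167280.00 / 3840.00 = 43.56 cm
Ȳ = 139680.00 / 3840.00 = 36.38 cm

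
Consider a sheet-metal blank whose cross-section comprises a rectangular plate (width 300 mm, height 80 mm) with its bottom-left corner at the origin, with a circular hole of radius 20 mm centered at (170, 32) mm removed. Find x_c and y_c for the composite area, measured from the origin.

x_c = 148.89 mm, y_c = 40.44 mm

Part | A | x̄ᵢ | ȳᵢ | A·x̄ᵢ | A·ȳᵢ
plate | 24000.00 | 150.00 | 40.00 | 3600000.00 | 960000.00
hole | -1256.64 | 170.00 | 32.00 | -213628.30 | -40212.39
Σ | 22743.36 |  |  | 3386371.70 | 919787.61
x_c = 3386371.70 / 22743.36 = 148.89 mm
y_c = 919787.61 / 22743.36 = 40.44 mm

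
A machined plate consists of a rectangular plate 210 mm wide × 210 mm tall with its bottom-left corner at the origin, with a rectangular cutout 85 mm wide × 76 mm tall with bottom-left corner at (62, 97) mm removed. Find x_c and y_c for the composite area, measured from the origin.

x_c = 105.09 mm, y_c = 99.85 mm

Part | A | x̄ᵢ | ȳᵢ | A·x̄ᵢ | A·ȳᵢ
plate | 44100.00 | 105.00 | 105.00 | 4630500.00 | 4630500.00
hole | -6460.00 | 104.50 | 135.00 | -675070.00 | -872100.00
Σ | 37640.00 |  |  | 3955430.00 | 3758400.00
x_c = 3955430.00 / 37640.00 = 105.09 mm
y_c = 3758400.00 / 37640.00 = 99.85 mm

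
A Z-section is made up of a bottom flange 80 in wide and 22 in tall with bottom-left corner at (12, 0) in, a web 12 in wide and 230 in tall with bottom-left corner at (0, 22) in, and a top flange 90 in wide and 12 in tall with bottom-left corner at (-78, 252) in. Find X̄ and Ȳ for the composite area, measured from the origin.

X̄ = 12.94 in, Ȳ = 120.74 in

Part | A | x̄ᵢ | ȳᵢ | A·x̄ᵢ | A·ȳᵢ
bottom flange | 1760.00 | 52.00 | 11.00 | 91520.00 | 19360.00
web | 2760.00 | 6.00 | 137.00 | 16560.00 | 378120.00
top flange | 1080.00 | -33.00 | 258.00 | -35640.00 | 278640.00
Σ | 5600.00 |  |  | 72440.00 | 676120.00
X̄ = 72440.00 / 5600.00 = 12.94 in
Ȳ = 676120.00 / 5600.00 = 120.74 in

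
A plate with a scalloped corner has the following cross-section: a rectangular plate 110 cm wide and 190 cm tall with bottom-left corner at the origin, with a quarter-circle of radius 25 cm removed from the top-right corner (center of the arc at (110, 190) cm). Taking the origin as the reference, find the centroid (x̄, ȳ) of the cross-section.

plate: A = 110 × 190 = 20900.00, centroid at (55.00, 95.00).
removed quarter-circle: A = −¼π·25² = -490.87, centroid at (99.39, 179.39).
ΣA = 20409.13 cm², ΣAx̄ = 1100712.21 cm³, ΣAȳ = 1897442.30 cm³.
x̄ = 1100712.21/20409.13 = 53.93 cm; ȳ = 1897442.30/20409.13 = 92.97 cm.

x̄ = 53.93 cm, ȳ = 92.97 cm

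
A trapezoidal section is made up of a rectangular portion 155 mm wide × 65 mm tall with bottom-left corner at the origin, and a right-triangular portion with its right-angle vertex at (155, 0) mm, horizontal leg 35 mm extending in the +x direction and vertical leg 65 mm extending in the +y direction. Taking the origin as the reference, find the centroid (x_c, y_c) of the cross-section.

rectangular portion: A = 155 × 65 = 10075.00, centroid at (77.50, 32.50).
triangular portion: A = ½·35·65 = 1137.50, centroid at (166.67, 21.67).
ΣA = 11212.50 mm²
ΣAx_c = (10075.00)(77.50) + (1137.50)(166.67) = 970395.83 mm³
ΣAy_c = (10075.00)(32.50) + (1137.50)(21.67) = 352083.33 mm³
x_c = 970395.83 / 11212.50 = 86.55 mm
y_c = 352083.33 / 11212.50 = 31.40 mm

x_c = 86.55 mm, y_c = 31.40 mm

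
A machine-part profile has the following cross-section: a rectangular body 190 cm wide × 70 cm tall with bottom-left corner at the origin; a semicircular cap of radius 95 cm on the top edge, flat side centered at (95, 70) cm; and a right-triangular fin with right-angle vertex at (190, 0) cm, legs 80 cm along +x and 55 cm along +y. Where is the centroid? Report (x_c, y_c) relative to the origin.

x_c = 104.02 cm, y_c = 69.74 cm

rectangular body: A = 190 × 70 = 13300.00, centroid at (95.00, 35.00).
semicircular top: A = ½π·95² = 14176.44, centroid at (95.00, 110.32).
triangular fin: A = ½·80·55 = 2200.00, centroid at (216.67, 18.33).
ΣA = 29676.44 cm²
ΣAx_c = (13300.00)(95.00) + (14176.44)(95.00) + (2200.00)(216.67) = 3086928.17 cm³
ΣAy_c = (13300.00)(35.00) + (14176.44)(110.32) + (2200.00)(18.33) = 2069767.25 cm³
x_c = 3086928.17 / 29676.44 = 104.02 cm
y_c = 2069767.25 / 29676.44 = 69.74 cm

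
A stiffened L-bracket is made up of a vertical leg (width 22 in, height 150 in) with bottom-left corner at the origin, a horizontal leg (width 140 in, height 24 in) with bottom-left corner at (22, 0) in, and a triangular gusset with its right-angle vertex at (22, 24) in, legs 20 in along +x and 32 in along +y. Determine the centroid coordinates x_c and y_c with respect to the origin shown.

x_c = 50.80 in, y_c = 42.82 in

vertical leg: A = 22 × 150 = 3300.00, centroid at (11.00, 75.00).
horizontal leg: A = 140 × 24 = 3360.00, centroid at (92.00, 12.00).
gusset: A = ½·20·32 = 320.00, centroid at (28.67, 34.67).
ΣA = 6980.00 in²
ΣAx_c = (3300.00)(11.00) + (3360.00)(92.00) + (320.00)(28.67) = 354593.33 in³
ΣAy_c = (3300.00)(75.00) + (3360.00)(12.00) + (320.00)(34.67) = 298913.33 in³
x_c = 354593.33 / 6980.00 = 50.80 in
y_c = 298913.33 / 6980.00 = 42.82 in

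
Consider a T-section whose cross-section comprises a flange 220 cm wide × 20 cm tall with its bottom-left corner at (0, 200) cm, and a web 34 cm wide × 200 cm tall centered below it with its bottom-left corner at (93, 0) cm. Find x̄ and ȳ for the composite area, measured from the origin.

x̄ = 110.00 cm, ȳ = 143.21 cm

web: A = 34 × 200 = 6800.00, centroid at (110.00, 100.00).
flange: A = 220 × 20 = 4400.00, centroid at (110.00, 210.00).
ΣA = 11200.00 cm²
ΣAx̄ = (6800.00)(110.00) + (4400.00)(110.00) = 1232000.00 cm³
ΣAȳ = (6800.00)(100.00) + (4400.00)(210.00) = 1604000.00 cm³
x̄ = 1232000.00 / 11200.00 = 110.00 cm
ȳ = 1604000.00 / 11200.00 = 143.21 cm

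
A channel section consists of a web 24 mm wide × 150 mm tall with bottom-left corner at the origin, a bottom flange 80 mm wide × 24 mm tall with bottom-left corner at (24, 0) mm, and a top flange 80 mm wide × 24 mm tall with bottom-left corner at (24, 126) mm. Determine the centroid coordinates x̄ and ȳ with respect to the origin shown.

x̄ = 38.84 mm, ȳ = 75.00 mm

Part | A | x̄ᵢ | ȳᵢ | A·x̄ᵢ | A·ȳᵢ
web | 3600.00 | 12.00 | 75.00 | 43200.00 | 270000.00
bottom flange | 1920.00 | 64.00 | 12.00 | 122880.00 | 23040.00
top flange | 1920.00 | 64.00 | 138.00 | 122880.00 | 264960.00
Σ | 7440.00 |  |  | 288960.00 | 558000.00
x̄ = 288960.00 / 7440.00 = 38.84 mm
ȳ = 558000.00 / 7440.00 = 75.00 mm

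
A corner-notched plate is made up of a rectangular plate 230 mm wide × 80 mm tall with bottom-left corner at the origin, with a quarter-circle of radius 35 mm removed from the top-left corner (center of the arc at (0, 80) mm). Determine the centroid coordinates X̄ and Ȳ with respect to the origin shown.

X̄ = 120.53 mm, Ȳ = 38.61 mm

plate: A = 230 × 80 = 18400.00, centroid at (115.00, 40.00).
removed quarter-circle: A = −¼π·35² = -962.11, centroid at (14.85, 65.15).
ΣA = 17437.89 mm², ΣAX̄ = 2101708.33 mm³, ΣAȲ = 673322.65 mm³.
X̄ = 2101708.33/17437.89 = 120.53 mm; Ȳ = 673322.65/17437.89 = 38.61 mm.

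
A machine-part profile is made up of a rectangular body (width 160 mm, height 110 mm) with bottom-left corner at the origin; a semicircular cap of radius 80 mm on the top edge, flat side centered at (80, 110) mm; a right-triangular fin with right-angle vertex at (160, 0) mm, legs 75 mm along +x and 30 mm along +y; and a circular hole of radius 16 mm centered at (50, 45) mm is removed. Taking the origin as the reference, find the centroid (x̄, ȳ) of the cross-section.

rectangular body: A = 160 × 110 = 17600.00, centroid at (80.00, 55.00).
semicircular top: A = ½π·80² = 10053.10, centroid at (80.00, 143.95).
triangular fin: A = ½·75·30 = 1125.00, centroid at (185.00, 10.00).
hole: A = −π·16² = -804.25, centroid at (50.00, 45.00).
ΣA = 27973.85 mm², ΣAx̄ = 2380160.33 mm³, ΣAȳ = 2390232.80 mm³.
x̄ = 2380160.33/27973.85 = 85.09 mm; ȳ = 2390232.80/27973.85 = 85.45 mm.

x̄ = 85.09 mm, ȳ = 85.45 mm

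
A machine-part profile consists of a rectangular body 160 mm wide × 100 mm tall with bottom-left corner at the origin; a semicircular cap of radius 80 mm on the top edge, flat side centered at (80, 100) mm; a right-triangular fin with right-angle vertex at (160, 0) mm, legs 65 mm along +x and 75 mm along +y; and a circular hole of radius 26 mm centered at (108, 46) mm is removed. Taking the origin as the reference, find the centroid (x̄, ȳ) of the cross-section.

x̄ = 87.14 mm, ȳ = 80.02 mm

Part | A | x̄ᵢ | ȳᵢ | A·x̄ᵢ | A·ȳᵢ
rectangular body | 16000.00 | 80.00 | 50.00 | 1280000.00 | 800000.00
semicircular top | 10053.10 | 80.00 | 133.95 | 804247.72 | 1346642.98
triangular fin | 2437.50 | 181.67 | 25.00 | 442812.50 | 60937.50
hole | -2123.72 | 108.00 | 46.00 | -229361.40 | -97690.97
Σ | 26366.88 |  |  | 2297698.82 | 2109889.52
x̄ = 2297698.82 / 26366.88 = 87.14 mm
ȳ = 2109889.52 / 26366.88 = 80.02 mm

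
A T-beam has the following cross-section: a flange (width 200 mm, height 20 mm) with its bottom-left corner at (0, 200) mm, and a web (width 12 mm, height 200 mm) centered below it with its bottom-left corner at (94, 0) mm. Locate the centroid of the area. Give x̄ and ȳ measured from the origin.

web: A = 12 × 200 = 2400.00, centroid at (100.00, 100.00).
flange: A = 200 × 20 = 4000.00, centroid at (100.00, 210.00).
ΣA = 6400.00 mm², ΣAx̄ = 640000.00 mm³, ΣAȳ = 1080000.00 mm³.
x̄ = 640000.00/6400.00 = 100.00 mm; ȳ = 1080000.00/6400.00 = 168.75 mm.

x̄ = 100.00 mm, ȳ = 168.75 mm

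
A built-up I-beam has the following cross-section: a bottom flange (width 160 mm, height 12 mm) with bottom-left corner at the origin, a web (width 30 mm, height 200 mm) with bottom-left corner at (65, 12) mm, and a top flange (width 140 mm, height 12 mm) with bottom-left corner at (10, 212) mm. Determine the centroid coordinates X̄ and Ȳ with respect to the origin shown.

bottom flange: A = 160 × 12 = 1920.00, centroid at (80.00, 6.00).
web: A = 30 × 200 = 6000.00, centroid at (80.00, 112.00).
top flange: A = 140 × 12 = 1680.00, centroid at (80.00, 218.00).
ΣA = 9600.00 mm²
ΣAX̄ = (1920.00)(80.00) + (6000.00)(80.00) + (1680.00)(80.00) = 768000.00 mm³
ΣAȲ = (1920.00)(6.00) + (6000.00)(112.00) + (1680.00)(218.00) = 1049760.00 mm³
X̄ = 768000.00 / 9600.00 = 80.00 mm
Ȳ = 1049760.00 / 9600.00 = 109.35 mm

X̄ = 80.00 mm, Ȳ = 109.35 mm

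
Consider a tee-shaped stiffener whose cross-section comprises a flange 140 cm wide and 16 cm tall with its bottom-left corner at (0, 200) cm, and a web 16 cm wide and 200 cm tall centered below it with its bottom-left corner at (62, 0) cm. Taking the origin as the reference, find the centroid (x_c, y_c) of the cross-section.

x_c = 70.00 cm, y_c = 144.47 cm

web: A = 16 × 200 = 3200.00, centroid at (70.00, 100.00).
flange: A = 140 × 16 = 2240.00, centroid at (70.00, 208.00).
ΣA = 5440.00 cm²
ΣAx_c = (3200.00)(70.00) + (2240.00)(70.00) = 380800.00 cm³
ΣAy_c = (3200.00)(100.00) + (2240.00)(208.00) = 785920.00 cm³
x_c = 380800.00 / 5440.00 = 70.00 cm
y_c = 785920.00 / 5440.00 = 144.47 cm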